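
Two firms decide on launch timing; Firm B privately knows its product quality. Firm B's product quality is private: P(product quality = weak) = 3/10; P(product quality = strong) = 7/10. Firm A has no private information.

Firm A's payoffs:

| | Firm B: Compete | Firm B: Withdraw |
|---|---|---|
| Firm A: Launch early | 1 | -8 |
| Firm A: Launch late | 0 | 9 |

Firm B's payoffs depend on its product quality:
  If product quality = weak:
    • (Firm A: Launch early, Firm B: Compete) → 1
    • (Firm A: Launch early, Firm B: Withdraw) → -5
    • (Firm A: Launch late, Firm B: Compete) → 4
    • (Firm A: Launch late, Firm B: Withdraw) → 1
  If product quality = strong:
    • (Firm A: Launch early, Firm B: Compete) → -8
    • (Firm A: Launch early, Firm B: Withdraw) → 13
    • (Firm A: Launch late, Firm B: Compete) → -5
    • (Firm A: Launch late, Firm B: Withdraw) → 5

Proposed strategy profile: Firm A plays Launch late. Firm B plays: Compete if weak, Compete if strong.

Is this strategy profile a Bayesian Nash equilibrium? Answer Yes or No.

No

A profile is a BNE iff every type of every player is best-responding given beliefs about the other side.
Firm A plays Launch late: E[Launch late] = 3/10·(0) + 7/10·(0) = 0; E[Launch early] = 1. Not best-responding. ✗
Firm B (product quality weak), facing Launch late: Compete gives 4, Withdraw gives 1. Proposed Compete is best. ✓
Firm B (product quality strong), facing Launch late: Compete gives -5, Withdraw gives 5. Proposed Compete is not best — profitable deviation exists. ✗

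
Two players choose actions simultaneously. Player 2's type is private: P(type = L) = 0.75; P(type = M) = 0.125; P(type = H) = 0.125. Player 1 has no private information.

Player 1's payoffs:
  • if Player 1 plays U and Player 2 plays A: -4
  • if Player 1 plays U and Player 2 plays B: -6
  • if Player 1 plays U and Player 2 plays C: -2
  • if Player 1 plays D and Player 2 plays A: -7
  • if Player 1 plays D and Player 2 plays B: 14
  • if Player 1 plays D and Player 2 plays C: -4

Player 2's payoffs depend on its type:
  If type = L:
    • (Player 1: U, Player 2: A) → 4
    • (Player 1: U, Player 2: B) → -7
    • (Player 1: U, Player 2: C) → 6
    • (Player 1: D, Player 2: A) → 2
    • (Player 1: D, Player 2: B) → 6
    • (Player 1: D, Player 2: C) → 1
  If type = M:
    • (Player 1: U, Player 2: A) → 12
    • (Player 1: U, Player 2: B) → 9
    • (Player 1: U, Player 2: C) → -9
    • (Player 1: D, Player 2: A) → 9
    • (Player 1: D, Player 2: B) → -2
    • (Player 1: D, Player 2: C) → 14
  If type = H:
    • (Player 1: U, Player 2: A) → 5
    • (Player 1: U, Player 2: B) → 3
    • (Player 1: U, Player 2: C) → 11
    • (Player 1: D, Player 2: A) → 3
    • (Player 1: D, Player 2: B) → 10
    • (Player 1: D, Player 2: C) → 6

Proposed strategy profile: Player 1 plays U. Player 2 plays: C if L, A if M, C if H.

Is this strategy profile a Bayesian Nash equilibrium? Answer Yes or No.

Yes

Player 1 plays U: E[U] = 0.75·(-2) + 0.125·(-4) + 0.125·(-2) = -2.25; E[D] = -4.375. Best-responding. ✓
Player 2 (type L), facing U: A gives 4, B gives -7, C gives 6. Proposed C is best. ✓
Player 2 (type M), facing U: A gives 12, B gives 9, C gives -9. Proposed A is best. ✓
Player 2 (type H), facing U: A gives 5, B gives 3, C gives 11. Proposed C is best. ✓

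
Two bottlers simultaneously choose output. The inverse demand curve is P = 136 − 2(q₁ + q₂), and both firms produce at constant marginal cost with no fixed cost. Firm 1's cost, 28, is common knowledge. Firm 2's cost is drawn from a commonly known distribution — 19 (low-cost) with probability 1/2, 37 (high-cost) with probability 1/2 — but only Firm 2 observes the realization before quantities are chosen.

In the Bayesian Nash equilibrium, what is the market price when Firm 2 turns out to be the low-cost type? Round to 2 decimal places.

Type-c best response for Firm 2: q₂(c) = (136 − c)/4 − q₁/2.
Firm 1 maximizes expected profit; its first-order condition is 136 − 4q₁ − 2E[q₂] − 28 = 0.
Substituting E[q₂] and solving: E[c₂] = 28, so q₁ = (136 − 2·28 + 28)/6 = 18.
q₂(low-cost) = 20.25, so P = 136 − 2·(18 + 20.25) = 59.5.

59.50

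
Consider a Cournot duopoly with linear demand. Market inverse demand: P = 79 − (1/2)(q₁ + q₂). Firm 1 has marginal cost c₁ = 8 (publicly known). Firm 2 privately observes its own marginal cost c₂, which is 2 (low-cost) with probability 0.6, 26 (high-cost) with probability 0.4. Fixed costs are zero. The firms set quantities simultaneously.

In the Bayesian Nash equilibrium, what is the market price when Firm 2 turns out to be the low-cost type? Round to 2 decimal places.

28.07

Firm 2 with cost c maximizes (79 − (1/2)(q₁+q₂) − c)·q₂, giving q₂(c) = (79 − c − (1/2)q₁).
E[c₂] = 0.6·2 + 0.4·26 = 11.6
Firm 1's FOC against E[q₂] yields q₁ = (79 − 2·8 + E[c₂])/(3/2) = (79 − 16 + 11.6)/(3/2) = 49.7333.
q₂(low-cost) = 52.1333, so P = 79 − (1/2)·(49.7333 + 52.1333) = 28.0667.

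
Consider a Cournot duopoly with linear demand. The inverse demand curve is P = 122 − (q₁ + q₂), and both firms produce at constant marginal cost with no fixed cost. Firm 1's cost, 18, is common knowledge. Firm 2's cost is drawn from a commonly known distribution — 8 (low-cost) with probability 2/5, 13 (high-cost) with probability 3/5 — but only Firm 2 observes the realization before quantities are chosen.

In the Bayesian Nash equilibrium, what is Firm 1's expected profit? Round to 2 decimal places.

Type-c best response for Firm 2: q₂(c) = (122 − c)/2 − q₁/2.
Firm 1 maximizes expected profit; its first-order condition is 122 − 2q₁ − E[q₂] − 18 = 0.
Substituting E[q₂] and solving: E[c₂] = 11, so q₁ = (122 − 2·18 + 11)/3 = 32.3333.
E[P] = 122 − (q₁ + E[q₂]) = 50.3333; Firm 1's expected profit = (E[P] − 18)·q₁ = (50.3333 − 18)·32.3333 = 1045.44.

1045.44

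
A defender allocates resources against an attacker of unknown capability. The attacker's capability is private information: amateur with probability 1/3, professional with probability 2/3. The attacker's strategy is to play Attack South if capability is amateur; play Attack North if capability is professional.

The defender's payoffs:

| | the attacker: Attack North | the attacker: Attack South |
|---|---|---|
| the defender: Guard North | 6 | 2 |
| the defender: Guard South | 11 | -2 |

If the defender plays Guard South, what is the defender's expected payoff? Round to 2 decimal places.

6.67

Take the expectation over the attacker's capability, weighting each type's action by its prior probability.
E[Guard South] = 1/3·(-2) + 2/3·11 = (-2/3) + 22/3 = 20/3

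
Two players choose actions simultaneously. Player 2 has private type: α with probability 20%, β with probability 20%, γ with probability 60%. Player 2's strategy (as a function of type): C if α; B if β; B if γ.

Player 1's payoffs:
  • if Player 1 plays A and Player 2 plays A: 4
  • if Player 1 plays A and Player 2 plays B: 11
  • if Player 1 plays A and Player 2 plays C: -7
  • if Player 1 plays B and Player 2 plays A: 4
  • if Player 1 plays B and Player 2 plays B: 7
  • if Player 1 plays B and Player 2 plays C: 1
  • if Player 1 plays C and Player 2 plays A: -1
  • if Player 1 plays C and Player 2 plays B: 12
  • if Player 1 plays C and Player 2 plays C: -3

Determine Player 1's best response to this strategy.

E[A] = 0.2·(-7) + 0.2·(11) + 0.6·(11) = 7.4
E[B] = 0.2·(1) + 0.2·(7) + 0.6·(7) = 5.8
E[C] = 0.2·(-3) + 0.2·(12) + 0.6·(12) = 9
Best response: C (9 is the largest).

C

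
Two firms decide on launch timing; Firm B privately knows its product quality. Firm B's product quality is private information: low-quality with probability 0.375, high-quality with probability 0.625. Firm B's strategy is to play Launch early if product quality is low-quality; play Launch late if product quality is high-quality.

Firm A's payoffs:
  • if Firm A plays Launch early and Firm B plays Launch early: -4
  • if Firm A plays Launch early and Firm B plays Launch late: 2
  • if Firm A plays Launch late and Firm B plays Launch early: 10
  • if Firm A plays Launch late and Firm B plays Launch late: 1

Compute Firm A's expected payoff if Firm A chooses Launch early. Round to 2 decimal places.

-0.25

E[Launch early] = 0.375·(-4) + 0.625·2 = (-1.5) + 1.25 = -0.25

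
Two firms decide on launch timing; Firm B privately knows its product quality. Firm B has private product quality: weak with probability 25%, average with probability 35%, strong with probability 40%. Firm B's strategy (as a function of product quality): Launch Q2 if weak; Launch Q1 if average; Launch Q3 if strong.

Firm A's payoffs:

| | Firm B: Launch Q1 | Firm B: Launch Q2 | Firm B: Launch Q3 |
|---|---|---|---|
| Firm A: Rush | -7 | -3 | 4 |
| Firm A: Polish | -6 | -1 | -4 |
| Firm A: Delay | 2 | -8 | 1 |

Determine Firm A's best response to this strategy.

Delay

E[Rush] = 0.25·(-3) + 0.35·(-7) + 0.4·(4) = -1.6
E[Polish] = 0.25·(-1) + 0.35·(-6) + 0.4·(-4) = -3.95
E[Delay] = 0.25·(-8) + 0.35·(2) + 0.4·(1) = -0.9
Best response: Delay (-0.9 is the largest).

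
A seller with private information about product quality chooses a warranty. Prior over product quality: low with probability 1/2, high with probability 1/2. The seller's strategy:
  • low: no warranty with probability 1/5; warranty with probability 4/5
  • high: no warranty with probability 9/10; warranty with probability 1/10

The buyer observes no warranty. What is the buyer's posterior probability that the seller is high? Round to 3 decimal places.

Apply Bayes' rule using the sender's strategy as the likelihood.
P(no warranty) = (1/2)·(1/5) + (1/2)·(9/10) = 11/20
P(high | no warranty) = ((1/2)·(9/10)) / (11/20) = (9/20) / (11/20) = 9/11

0.818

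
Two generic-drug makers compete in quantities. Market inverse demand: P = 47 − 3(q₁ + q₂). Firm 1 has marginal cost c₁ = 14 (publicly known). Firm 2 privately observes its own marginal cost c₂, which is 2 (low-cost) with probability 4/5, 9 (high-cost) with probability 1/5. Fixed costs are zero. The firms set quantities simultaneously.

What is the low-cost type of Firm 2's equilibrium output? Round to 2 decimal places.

Each type of Firm 2 best-responds to q₁; Firm 1 best-responds to the expected q₂ over Firm 2's types.
Firm 2 with cost c maximizes (47 − 3(q₁+q₂) − c)·q₂, giving q₂(c) = (47 − c − 3q₁)/6.
E[c₂] = 4/5·2 + 1/5·9 = 3.4
Firm 1's FOC against E[q₂] yields q₁ = (47 − 2·14 + E[c₂])/9 = (47 − 28 + 3.4)/9 = 2.48889.
q₂(low-cost) = (47 − 2 − 3·2.48889)/6 = 6.25556.

6.26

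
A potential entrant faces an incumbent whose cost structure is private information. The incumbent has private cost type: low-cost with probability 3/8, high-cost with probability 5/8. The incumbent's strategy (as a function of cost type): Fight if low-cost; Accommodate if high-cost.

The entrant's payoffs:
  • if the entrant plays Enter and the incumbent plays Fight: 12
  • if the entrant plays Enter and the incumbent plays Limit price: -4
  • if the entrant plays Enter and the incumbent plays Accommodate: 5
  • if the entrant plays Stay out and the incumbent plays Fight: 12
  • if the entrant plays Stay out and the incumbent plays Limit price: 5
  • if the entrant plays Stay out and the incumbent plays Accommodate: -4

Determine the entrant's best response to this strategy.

E[Enter] = 3/8·(12) + 5/8·(5) = 61/8
E[Stay out] = 3/8·(12) + 5/8·(-4) = 2
Best response: Enter (61/8 is the largest).

Enter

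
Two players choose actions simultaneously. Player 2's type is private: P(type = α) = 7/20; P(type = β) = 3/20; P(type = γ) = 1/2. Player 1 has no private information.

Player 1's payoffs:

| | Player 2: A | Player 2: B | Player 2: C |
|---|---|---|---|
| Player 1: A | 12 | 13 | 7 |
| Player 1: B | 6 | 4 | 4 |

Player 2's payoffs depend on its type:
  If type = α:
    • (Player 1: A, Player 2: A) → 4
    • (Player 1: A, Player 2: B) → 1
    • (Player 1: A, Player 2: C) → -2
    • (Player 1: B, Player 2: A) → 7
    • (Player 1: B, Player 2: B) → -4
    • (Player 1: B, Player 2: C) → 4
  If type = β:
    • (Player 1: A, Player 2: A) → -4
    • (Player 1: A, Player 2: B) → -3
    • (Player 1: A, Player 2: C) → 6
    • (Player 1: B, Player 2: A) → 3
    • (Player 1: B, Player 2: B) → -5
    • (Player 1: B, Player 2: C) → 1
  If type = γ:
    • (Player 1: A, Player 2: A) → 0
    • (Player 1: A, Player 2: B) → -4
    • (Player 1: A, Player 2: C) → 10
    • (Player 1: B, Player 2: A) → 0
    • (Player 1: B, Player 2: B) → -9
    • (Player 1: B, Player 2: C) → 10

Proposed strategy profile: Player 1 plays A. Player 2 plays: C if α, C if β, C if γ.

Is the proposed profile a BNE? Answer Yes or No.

No

Player 1 plays A: E[A] = 7/20·(7) + 3/20·(7) + 1/2·(7) = 7; E[B] = 4. Best-responding. ✓
Player 2 (type α), facing A: A gives 4, B gives 1, C gives -2. Proposed C is not best — profitable deviation exists. ✗
Player 2 (type β), facing A: A gives -4, B gives -3, C gives 6. Proposed C is best. ✓
Player 2 (type γ), facing A: A gives 0, B gives -4, C gives 10. Proposed C is best. ✓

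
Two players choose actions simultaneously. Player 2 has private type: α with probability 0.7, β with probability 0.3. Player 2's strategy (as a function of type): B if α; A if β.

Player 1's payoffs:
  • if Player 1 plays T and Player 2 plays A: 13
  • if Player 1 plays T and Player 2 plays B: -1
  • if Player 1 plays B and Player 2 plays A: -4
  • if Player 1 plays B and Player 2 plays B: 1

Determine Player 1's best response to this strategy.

E[T] = 0.7·(-1) + 0.3·(13) = 3.2
E[B] = 0.7·(1) + 0.3·(-4) = -0.5
Best response: T (3.2 is the largest).

T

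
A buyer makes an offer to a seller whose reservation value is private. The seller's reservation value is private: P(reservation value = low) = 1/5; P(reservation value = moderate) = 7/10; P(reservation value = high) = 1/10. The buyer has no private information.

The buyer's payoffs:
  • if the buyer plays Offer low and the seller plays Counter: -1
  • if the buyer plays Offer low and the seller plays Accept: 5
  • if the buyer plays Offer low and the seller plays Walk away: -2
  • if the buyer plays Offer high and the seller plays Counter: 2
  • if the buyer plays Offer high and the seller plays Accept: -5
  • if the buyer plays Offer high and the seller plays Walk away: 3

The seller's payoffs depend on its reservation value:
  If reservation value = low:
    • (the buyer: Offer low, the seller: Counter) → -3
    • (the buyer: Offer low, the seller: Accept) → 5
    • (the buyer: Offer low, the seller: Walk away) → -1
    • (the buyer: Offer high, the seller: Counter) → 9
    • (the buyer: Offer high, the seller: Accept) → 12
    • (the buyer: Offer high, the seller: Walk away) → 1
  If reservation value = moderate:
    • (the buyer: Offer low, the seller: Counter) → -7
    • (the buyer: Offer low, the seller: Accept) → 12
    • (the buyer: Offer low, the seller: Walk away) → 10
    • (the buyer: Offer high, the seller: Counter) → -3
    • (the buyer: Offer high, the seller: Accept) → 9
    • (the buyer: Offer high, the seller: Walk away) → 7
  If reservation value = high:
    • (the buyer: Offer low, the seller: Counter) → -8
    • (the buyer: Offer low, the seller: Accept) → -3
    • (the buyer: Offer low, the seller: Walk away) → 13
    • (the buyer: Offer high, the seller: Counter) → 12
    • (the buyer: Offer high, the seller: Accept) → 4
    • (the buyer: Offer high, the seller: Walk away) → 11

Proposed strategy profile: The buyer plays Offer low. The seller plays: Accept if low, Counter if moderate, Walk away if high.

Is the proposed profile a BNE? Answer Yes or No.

No

The buyer plays Offer low: E[Offer low] = 1/5·(5) + 7/10·(-1) + 1/10·(-2) = 1/10; E[Offer high] = 7/10. Not best-responding. ✗
The seller (reservation value low), facing Offer low: Counter gives -3, Accept gives 5, Walk away gives -1. Proposed Accept is best. ✓
The seller (reservation value moderate), facing Offer low: Counter gives -7, Accept gives 12, Walk away gives 10. Proposed Counter is not best — profitable deviation exists. ✗
The seller (reservation value high), facing Offer low: Counter gives -8, Accept gives -3, Walk away gives 13. Proposed Walk away is best. ✓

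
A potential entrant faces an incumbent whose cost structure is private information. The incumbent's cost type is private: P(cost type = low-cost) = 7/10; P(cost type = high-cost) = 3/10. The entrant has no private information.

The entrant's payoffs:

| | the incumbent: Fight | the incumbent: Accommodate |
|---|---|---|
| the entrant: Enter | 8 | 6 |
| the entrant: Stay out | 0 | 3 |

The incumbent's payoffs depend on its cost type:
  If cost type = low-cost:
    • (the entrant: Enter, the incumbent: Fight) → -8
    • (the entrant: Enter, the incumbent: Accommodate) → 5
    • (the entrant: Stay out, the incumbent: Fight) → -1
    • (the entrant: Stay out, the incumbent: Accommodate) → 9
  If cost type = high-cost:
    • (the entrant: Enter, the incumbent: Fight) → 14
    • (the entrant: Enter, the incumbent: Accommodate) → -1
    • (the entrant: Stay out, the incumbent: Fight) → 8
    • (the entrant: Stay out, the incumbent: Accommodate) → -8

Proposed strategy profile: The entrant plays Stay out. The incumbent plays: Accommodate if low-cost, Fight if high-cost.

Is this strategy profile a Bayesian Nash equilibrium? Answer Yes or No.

The entrant plays Stay out: E[Stay out] = 7/10·(3) + 3/10·(0) = 21/10; E[Enter] = 33/5. Not best-responding. ✗
The incumbent (cost type low-cost), facing Stay out: Fight gives -1, Accommodate gives 9. Proposed Accommodate is best. ✓
The incumbent (cost type high-cost), facing Stay out: Fight gives 8, Accommodate gives -8. Proposed Fight is best. ✓

No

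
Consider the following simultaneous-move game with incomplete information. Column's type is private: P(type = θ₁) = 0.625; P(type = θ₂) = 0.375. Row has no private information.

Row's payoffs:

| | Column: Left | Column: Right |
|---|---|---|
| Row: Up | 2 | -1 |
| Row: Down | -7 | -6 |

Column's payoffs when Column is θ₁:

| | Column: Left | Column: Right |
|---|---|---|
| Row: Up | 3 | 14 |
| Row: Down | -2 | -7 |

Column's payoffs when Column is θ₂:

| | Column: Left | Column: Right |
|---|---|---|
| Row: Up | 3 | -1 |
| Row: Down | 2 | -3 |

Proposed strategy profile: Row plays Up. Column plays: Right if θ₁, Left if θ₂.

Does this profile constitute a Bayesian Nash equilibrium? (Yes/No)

Yes

Row plays Up: E[Up] = 0.625·(-1) + 0.375·(2) = 0.125; E[Down] = -6.375. Best-responding. ✓
Column (type θ₁), facing Up: Left gives 3, Right gives 14. Proposed Right is best. ✓
Column (type θ₂), facing Up: Left gives 3, Right gives -1. Proposed Left is best. ✓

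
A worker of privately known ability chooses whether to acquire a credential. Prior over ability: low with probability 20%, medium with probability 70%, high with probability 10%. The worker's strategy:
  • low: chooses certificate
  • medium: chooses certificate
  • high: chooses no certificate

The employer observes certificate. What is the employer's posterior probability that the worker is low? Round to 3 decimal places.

Apply Bayes' rule using the sender's strategy as the likelihood.
P(certificate) = 0.2·1 + 0.7·1 + 0.1·0 = 0.9
P(low | certificate) = (0.2·1) / 0.9 = 0.2 / 0.9 = 0.222222

0.222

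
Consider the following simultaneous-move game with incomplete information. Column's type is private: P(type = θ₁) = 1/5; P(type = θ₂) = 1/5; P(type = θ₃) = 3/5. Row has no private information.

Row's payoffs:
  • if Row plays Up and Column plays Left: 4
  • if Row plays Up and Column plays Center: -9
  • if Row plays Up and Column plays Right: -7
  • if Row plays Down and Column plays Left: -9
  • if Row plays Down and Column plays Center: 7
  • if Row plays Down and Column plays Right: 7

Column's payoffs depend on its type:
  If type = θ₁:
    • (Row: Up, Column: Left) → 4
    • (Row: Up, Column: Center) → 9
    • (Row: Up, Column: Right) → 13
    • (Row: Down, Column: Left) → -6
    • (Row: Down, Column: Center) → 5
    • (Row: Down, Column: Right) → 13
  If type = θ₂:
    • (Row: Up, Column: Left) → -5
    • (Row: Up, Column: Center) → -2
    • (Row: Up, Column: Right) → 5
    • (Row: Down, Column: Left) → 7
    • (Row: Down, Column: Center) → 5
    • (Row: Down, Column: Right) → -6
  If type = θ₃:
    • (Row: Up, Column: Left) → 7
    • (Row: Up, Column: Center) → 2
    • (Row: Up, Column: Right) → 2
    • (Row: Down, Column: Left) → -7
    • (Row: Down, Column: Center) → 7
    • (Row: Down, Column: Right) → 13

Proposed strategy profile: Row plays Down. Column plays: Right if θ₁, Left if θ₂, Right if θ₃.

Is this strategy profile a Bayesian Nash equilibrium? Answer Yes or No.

A profile is a BNE iff every type of every player is best-responding given beliefs about the other side.
Row plays Down: E[Down] = 1/5·(7) + 1/5·(-9) + 3/5·(7) = 19/5; E[Up] = -24/5. Best-responding. ✓
Column (type θ₁), facing Down: Left gives -6, Center gives 5, Right gives 13. Proposed Right is best. ✓
Column (type θ₂), facing Down: Left gives 7, Center gives 5, Right gives -6. Proposed Left is best. ✓
Column (type θ₃), facing Down: Left gives -7, Center gives 7, Right gives 13. Proposed Right is best. ✓

Yes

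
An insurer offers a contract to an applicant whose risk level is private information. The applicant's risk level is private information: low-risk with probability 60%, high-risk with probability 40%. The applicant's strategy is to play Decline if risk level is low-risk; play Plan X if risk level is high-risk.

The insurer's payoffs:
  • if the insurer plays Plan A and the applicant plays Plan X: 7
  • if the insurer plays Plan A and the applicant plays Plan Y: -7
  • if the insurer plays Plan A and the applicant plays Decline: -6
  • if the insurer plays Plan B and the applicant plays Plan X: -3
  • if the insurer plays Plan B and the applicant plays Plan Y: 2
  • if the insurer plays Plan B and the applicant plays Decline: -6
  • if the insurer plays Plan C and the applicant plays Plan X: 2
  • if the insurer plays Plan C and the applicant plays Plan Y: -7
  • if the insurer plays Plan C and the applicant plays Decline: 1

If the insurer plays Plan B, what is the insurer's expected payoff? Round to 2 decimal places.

Take the expectation over the applicant's risk level, weighting each type's action by its prior probability.
E[Plan B] = 0.6·(-6) + 0.4·(-3) = (-3.6) + (-1.2) = -4.8

-4.80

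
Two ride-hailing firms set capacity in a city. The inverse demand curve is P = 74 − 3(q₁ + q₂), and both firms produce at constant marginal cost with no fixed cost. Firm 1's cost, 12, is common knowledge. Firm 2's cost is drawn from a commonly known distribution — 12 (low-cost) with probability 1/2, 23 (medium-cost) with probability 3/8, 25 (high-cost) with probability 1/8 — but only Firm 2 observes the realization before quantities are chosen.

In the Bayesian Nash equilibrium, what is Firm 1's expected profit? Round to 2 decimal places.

170.00

Firm 2 with cost c maximizes (74 − 3(q₁+q₂) − c)·q₂, giving q₂(c) = (74 − c − 3q₁)/6.
E[c₂] = 1/2·12 + 3/8·23 + 1/8·25 = 17.75
Firm 1's FOC against E[q₂] yields q₁ = (74 − 2·12 + E[c₂])/9 = (74 − 24 + 17.75)/9 = 7.52778.
E[P] = 74 − 3·(q₁ + E[q₂]) = 34.5833; Firm 1's expected profit = (E[P] − 12)·q₁ = (34.5833 − 12)·7.52778 = 170.002.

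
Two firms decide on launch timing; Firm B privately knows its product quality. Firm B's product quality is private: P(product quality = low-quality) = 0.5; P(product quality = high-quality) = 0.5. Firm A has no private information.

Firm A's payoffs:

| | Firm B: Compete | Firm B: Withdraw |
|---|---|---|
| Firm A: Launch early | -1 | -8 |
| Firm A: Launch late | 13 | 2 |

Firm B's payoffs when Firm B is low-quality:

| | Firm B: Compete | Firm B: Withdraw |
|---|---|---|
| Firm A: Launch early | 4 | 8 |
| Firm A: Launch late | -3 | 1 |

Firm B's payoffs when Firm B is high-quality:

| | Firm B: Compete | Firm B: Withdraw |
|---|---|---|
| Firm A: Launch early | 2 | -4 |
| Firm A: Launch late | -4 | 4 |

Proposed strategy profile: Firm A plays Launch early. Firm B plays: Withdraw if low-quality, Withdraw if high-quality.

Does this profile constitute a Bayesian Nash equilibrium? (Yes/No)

A profile is a BNE iff every type of every player is best-responding given beliefs about the other side.
Firm A plays Launch early: E[Launch early] = 0.5·(-8) + 0.5·(-8) = -8; E[Launch late] = 2. Not best-responding. ✗
Firm B (product quality low-quality), facing Launch early: Compete gives 4, Withdraw gives 8. Proposed Withdraw is best. ✓
Firm B (product quality high-quality), facing Launch early: Compete gives 2, Withdraw gives -4. Proposed Withdraw is not best — profitable deviation exists. ✗

No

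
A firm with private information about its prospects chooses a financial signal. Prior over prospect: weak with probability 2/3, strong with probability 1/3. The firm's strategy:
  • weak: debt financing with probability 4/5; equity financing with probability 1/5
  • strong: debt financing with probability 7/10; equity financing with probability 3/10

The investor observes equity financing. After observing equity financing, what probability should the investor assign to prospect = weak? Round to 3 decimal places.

P(equity financing) = (2/3)·(1/5) + (1/3)·(3/10) = 7/30
P(weak | equity financing) = ((2/3)·(1/5)) / (7/30) = (2/15) / (7/30) = 4/7

0.571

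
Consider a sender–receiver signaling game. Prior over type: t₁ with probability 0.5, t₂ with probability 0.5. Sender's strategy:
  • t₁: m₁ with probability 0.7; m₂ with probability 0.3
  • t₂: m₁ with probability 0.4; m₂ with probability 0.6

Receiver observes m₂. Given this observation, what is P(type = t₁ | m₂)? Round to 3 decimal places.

0.333

P(m₂) = 0.5·0.3 + 0.5·0.6 = 0.45
P(t₁ | m₂) = (0.5·0.3) / 0.45 = 0.15 / 0.45 = 0.333333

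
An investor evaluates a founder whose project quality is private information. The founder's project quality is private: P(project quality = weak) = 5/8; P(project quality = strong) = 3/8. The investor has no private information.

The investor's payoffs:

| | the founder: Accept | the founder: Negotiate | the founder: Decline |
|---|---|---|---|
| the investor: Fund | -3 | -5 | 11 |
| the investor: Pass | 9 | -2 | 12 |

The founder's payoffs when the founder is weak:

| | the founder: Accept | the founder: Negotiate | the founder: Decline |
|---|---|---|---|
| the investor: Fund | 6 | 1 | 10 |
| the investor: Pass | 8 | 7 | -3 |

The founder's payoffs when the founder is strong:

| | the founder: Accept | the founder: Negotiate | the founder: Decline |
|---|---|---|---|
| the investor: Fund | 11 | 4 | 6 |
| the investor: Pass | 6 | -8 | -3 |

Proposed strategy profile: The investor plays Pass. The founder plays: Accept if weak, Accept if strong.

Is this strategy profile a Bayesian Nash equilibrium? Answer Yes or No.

The investor plays Pass: E[Pass] = 5/8·(9) + 3/8·(9) = 9; E[Fund] = -3. Best-responding. ✓
The founder (project quality weak), facing Pass: Accept gives 8, Negotiate gives 7, Decline gives -3. Proposed Accept is best. ✓
The founder (project quality strong), facing Pass: Accept gives 6, Negotiate gives -8, Decline gives -3. Proposed Accept is best. ✓

Yes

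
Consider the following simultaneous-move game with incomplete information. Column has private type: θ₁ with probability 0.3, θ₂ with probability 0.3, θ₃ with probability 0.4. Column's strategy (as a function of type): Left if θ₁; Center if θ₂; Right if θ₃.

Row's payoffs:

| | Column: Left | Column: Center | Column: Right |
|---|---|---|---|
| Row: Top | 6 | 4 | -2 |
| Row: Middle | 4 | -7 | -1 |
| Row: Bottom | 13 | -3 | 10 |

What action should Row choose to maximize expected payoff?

Bottom

E[Top] = 0.3·(6) + 0.3·(4) + 0.4·(-2) = 2.2
E[Middle] = 0.3·(4) + 0.3·(-7) + 0.4·(-1) = -1.3
E[Bottom] = 0.3·(13) + 0.3·(-3) + 0.4·(10) = 7
Best response: Bottom (7 is the largest).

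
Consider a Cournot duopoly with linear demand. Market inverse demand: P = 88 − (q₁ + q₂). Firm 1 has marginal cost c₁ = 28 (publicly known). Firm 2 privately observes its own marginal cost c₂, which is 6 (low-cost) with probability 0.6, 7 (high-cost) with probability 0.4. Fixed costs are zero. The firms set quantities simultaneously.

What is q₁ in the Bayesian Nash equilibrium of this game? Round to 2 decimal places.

Firm 2 with cost c maximizes (88 − (q₁+q₂) − c)·q₂, giving q₂(c) = (88 − c − q₁)/2.
E[c₂] = 0.6·6 + 0.4·7 = 6.4
Firm 1's FOC against E[q₂] yields q₁ = (88 − 2·28 + E[c₂])/3 = (88 − 56 + 6.4)/3 = 12.8.

12.80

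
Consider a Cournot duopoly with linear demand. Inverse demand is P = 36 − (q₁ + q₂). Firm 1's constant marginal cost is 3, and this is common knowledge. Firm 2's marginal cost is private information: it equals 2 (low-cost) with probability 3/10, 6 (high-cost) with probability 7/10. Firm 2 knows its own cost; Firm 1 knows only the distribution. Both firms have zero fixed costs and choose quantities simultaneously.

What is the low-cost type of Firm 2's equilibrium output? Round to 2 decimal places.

11.20

Type-c best response for Firm 2: q₂(c) = (36 − c)/2 − q₁/2.
Firm 1 maximizes expected profit; its first-order condition is 36 − 2q₁ − E[q₂] − 3 = 0.
Substituting E[q₂] and solving: E[c₂] = 4.8, so q₁ = (36 − 2·3 + 4.8)/3 = 11.6.
q₂(low-cost) = (36 − 2 − 11.6)/2 = 11.2.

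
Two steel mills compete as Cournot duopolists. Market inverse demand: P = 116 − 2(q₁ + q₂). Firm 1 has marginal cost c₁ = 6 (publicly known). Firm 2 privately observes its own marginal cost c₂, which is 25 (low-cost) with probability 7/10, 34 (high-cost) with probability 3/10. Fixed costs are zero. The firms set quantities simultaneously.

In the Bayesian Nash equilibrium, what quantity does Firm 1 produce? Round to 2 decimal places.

21.95

Type-c best response for Firm 2: q₂(c) = (116 − c)/4 − q₁/2.
Firm 1 maximizes expected profit; its first-order condition is 116 − 4q₁ − 2E[q₂] − 6 = 0.
Substituting E[q₂] and solving: E[c₂] = 27.7, so q₁ = (116 − 2·6 + 27.7)/6 = 21.95.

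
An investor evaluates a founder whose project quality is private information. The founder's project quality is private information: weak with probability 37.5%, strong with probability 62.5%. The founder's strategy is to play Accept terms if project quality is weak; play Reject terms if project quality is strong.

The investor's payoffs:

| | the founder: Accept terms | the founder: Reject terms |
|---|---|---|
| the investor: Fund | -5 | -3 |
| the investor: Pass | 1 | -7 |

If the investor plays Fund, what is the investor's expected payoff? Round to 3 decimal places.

Take the expectation over the founder's project quality, weighting each type's action by its prior probability.
E[Fund] = 0.375·(-5) + 0.625·(-3) = (-1.875) + (-1.875) = -3.75

-3.750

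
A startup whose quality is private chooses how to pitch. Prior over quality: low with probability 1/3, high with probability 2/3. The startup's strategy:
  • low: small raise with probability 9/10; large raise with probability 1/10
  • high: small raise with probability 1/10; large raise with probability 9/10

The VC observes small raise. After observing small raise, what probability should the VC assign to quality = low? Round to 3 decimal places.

0.818

Apply Bayes' rule using the sender's strategy as the likelihood.
P(small raise) = (1/3)·(9/10) + (2/3)·(1/10) = 11/30
P(low | small raise) = ((1/3)·(9/10)) / (11/30) = (3/10) / (11/30) = 9/11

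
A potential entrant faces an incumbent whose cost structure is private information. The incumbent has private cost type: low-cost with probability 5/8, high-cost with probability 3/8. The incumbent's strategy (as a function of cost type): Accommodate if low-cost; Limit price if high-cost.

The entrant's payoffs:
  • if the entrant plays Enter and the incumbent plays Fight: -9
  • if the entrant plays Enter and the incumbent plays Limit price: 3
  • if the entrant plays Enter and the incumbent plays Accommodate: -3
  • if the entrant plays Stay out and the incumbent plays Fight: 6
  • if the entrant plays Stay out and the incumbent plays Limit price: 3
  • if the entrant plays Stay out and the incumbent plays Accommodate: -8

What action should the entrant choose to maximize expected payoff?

Compute the entrant's expected payoff for each action, taking the expectation over the incumbent's type.
E[Enter] = 5/8·(-3) + 3/8·(3) = -3/4
E[Stay out] = 5/8·(-8) + 3/8·(3) = -31/8
Best response: Enter (-3/4 is the largest).

Enter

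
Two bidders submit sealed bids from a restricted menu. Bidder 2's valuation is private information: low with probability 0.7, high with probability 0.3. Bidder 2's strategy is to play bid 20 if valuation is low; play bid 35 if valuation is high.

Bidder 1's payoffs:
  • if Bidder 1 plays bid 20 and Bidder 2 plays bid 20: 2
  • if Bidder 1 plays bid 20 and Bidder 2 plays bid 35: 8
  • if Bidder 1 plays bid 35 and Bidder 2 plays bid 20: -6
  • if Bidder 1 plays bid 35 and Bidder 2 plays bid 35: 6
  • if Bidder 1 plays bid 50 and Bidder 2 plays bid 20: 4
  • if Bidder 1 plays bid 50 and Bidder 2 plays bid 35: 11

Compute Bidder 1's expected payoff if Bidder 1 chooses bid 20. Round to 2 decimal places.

3.80

E[bid 20] = 0.7·2 + 0.3·8 = 1.4 + 2.4 = 3.8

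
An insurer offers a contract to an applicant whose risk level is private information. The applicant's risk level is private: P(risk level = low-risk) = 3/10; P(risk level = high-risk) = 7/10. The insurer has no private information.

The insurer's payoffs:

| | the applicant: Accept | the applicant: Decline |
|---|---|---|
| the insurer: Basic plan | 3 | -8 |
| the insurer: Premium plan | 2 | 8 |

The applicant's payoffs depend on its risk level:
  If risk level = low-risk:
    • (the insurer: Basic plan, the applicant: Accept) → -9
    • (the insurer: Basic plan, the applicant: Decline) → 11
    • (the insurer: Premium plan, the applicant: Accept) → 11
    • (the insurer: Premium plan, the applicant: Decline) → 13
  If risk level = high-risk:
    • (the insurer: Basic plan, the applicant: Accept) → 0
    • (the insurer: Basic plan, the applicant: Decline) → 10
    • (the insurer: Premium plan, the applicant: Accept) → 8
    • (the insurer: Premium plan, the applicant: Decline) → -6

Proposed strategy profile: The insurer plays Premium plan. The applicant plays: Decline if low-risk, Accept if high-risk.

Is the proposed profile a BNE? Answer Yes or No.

Yes

The insurer plays Premium plan: E[Premium plan] = 3/10·(8) + 7/10·(2) = 19/5; E[Basic plan] = -3/10. Best-responding. ✓
The applicant (risk level low-risk), facing Premium plan: Accept gives 11, Decline gives 13. Proposed Decline is best. ✓
The applicant (risk level high-risk), facing Premium plan: Accept gives 8, Decline gives -6. Proposed Accept is best. ✓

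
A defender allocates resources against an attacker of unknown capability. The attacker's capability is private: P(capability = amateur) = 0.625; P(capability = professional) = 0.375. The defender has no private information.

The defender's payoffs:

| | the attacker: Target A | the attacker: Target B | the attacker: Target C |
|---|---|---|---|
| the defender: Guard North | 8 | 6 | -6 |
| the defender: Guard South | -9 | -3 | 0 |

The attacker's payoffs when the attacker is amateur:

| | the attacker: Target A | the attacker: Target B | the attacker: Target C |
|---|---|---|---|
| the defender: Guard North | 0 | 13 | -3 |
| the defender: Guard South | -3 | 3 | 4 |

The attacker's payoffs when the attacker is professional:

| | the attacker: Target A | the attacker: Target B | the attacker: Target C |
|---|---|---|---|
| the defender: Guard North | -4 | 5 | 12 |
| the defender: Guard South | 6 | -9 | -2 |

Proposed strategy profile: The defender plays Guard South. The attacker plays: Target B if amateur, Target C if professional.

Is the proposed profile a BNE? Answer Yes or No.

No

A profile is a BNE iff every type of every player is best-responding given beliefs about the other side.
The defender plays Guard South: E[Guard South] = 0.625·(-3) + 0.375·(0) = -1.875; E[Guard North] = 1.5. Not best-responding. ✗
The attacker (capability amateur), facing Guard South: Target A gives -3, Target B gives 3, Target C gives 4. Proposed Target B is not best — profitable deviation exists. ✗
The attacker (capability professional), facing Guard South: Target A gives 6, Target B gives -9, Target C gives -2. Proposed Target C is not best — profitable deviation exists. ✗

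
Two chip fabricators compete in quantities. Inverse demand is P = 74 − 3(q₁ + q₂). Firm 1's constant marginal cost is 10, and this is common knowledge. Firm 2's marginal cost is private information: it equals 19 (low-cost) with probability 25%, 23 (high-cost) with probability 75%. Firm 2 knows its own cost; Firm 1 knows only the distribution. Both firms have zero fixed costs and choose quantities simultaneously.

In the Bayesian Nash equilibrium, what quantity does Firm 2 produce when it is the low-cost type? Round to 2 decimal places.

4.94

Type-c best response for Firm 2: q₂(c) = (74 − c)/6 − q₁/2.
Firm 1 maximizes expected profit; its first-order condition is 74 − 6q₁ − 3E[q₂] − 10 = 0.
Substituting E[q₂] and solving: E[c₂] = 22, so q₁ = (74 − 2·10 + 22)/9 = 8.44444.
q₂(low-cost) = (74 − 19 − 3·8.44444)/6 = 4.94444.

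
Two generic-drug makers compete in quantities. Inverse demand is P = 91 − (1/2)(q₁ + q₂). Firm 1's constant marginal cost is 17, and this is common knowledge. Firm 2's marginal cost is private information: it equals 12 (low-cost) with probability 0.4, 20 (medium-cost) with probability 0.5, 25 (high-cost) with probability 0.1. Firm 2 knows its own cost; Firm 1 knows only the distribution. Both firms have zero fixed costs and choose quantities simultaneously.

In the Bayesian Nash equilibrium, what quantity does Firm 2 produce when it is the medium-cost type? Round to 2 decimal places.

Each type of Firm 2 best-responds to q₁; Firm 1 best-responds to the expected q₂ over Firm 2's types.
Firm 2 with cost c maximizes (91 − (1/2)(q₁+q₂) − c)·q₂, giving q₂(c) = (91 − c − (1/2)q₁).
E[c₂] = 0.4·12 + 0.5·20 + 0.1·25 = 17.3
Firm 1's FOC against E[q₂] yields q₁ = (91 − 2·17 + E[c₂])/(3/2) = (91 − 34 + 17.3)/(3/2) = 49.5333.
q₂(medium-cost) = (91 − 20 − (1/2)·49.5333) = 46.2333.

46.23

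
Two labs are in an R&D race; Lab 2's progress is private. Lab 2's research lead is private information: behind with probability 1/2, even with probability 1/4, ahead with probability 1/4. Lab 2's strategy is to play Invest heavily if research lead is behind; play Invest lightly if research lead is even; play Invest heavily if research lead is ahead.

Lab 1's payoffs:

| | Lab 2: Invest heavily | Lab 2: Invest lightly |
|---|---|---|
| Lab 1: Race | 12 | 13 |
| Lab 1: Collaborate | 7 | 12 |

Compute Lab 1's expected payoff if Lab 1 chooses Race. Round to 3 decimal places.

E[Race] = 1/2·12 + 1/4·13 + 1/4·12 = 6 + 13/4 + 3 = 49/4

12.250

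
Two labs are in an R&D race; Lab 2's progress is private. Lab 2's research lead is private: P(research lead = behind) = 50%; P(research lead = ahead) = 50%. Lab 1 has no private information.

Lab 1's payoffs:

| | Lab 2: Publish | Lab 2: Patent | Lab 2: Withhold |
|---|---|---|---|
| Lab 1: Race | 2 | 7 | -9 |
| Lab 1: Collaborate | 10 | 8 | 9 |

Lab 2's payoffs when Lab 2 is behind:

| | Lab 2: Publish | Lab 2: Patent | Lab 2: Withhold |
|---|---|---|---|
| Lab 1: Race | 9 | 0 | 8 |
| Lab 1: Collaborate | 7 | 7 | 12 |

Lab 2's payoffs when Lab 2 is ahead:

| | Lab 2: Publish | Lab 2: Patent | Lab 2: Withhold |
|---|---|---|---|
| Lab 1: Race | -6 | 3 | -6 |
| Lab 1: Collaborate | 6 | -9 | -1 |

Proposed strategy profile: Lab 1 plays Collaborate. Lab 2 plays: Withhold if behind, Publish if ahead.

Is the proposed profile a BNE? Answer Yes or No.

A profile is a BNE iff every type of every player is best-responding given beliefs about the other side.
Lab 1 plays Collaborate: E[Collaborate] = 0.5·(9) + 0.5·(10) = 9.5; E[Race] = -3.5. Best-responding. ✓
Lab 2 (research lead behind), facing Collaborate: Publish gives 7, Patent gives 7, Withhold gives 12. Proposed Withhold is best. ✓
Lab 2 (research lead ahead), facing Collaborate: Publish gives 6, Patent gives -9, Withhold gives -1. Proposed Publish is best. ✓

Yes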